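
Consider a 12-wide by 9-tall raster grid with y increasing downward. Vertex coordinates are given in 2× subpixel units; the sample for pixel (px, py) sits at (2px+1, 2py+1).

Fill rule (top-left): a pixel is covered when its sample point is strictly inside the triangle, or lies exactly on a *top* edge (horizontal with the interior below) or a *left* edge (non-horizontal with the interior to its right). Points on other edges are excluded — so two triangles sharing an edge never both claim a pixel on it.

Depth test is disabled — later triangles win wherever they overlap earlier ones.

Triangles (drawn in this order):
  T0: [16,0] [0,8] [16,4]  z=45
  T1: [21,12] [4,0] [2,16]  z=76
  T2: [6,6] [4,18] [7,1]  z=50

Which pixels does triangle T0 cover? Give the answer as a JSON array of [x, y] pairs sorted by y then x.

T0:
  2·area = 64  (B↔C swapped to make it positive)
  edge (16, 0)→(16, 4): d=(0,4) right/bottom  bias=-1
  edge (16, 4)→(0, 8): d=(-16,4) right/bottom  bias=-1
  edge (0, 8)→(16, 0): d=(16,-8) top-left  bias=+0
    (7,0)@(15, 1): e=[4,52,8] → #
    (8,0)@(17, 1): e=[-4,44,24] → ·
    (5,1)@(11, 3): e=[20,36,8] → #
    (6,1)@(13, 3): e=[12,28,24] → #
    (8,1)@(17, 3): e=[-4,12,56] → ·
    (3,2)@(7, 5): e=[36,20,8] → #
    (4,2)@(9, 5): e=[28,12,24] → #
    (6,2)@(13, 5): e=[12,-4,56] → ·
    (7,2)@(15, 5): e=[4,-12,72] → ·
    (1,3)@(3, 7): e=[52,4,8] → #
    (2,3)@(5, 7): e=[44,-4,24] → ·
    (3,3)@(7, 7): e=[36,-12,40] → ·
  covered (8 px):
    · · · · · · · # · · · ·
    · · · · · # # # · · · ·
    · · · # # # · · · · · ·
    · # · · · · · · · · · ·
    · · · · · · · · · · · ·
    · · · · · · · · · · · ·
    · · · · · · · · · · · ·
    · · · · · · · · · · · ·
    · · · · · · · · · · · ·
T1:
  2·area = 296  (B↔C swapped to make it positive)
  edge (21, 12)→(2, 16): d=(-19,4) right/bottom  bias=-1
  edge (2, 16)→(4, 0): d=(2,-16) top-left  bias=+0
  edge (4, 0)→(21, 12): d=(17,12) right/bottom  bias=-1
    (2,0)@(5, 1): e=[273,18,5] → #
    (3,0)@(7, 1): e=[265,50,-19] → ·
    (2,1)@(5, 3): e=[235,22,39] → #
    (3,1)@(7, 3): e=[227,54,15] → #
    (4,1)@(9, 3): e=[219,86,-9] → ·
    (2,2)@(5, 5): e=[197,26,73] → #
    (4,2)@(9, 5): e=[181,90,25] → #
    (5,2)@(11, 5): e=[173,122,1] → #
    (6,2)@(13, 5): e=[165,154,-23] → ·
    (2,3)@(5, 7): e=[159,30,107] → #
    (6,3)@(13, 7): e=[127,158,11] → #
    (7,3)@(15, 7): e=[119,190,-13] → ·
  covered (37 px):
    · · # · · · · · · · · ·
    · · # # · · · · · · · ·
    · · # # # # · · · · · ·
    · · # # # # # · · · · ·
    · # # # # # # # · · · ·
    · # # # # # # # # # · ·
    · # # # # # # # · · · ·
    · # # · · · · · · · · ·
    · · · · · · · · · · · ·
T2:
  2·area = 2  (B↔C swapped to make it positive)
  edge (6, 6)→(7, 1): d=(1,-5) top-left  bias=+0
  edge (7, 1)→(4, 18): d=(-3,17) right/bottom  bias=-1
  edge (4, 18)→(6, 6): d=(2,-12) top-left  bias=+0
    (3,0)@(7, 1): e=[0,0,2] → ·  [on edge]
    (2,5)@(5, 11): e=[0,4,-2] → ·  [on edge]
  covered (0 px):
    · · · · · · · · · · · ·
    · · · · · · · · · · · ·
    · · · · · · · · · · · ·
    · · · · · · · · · · · ·
    · · · · · · · · · · · ·
    · · · · · · · · · · · ·
    · · · · · · · · · · · ·
    · · · · · · · · · · · ·
    · · · · · · · · · · · ·

Answer: [[7,0],[5,1],[6,1],[7,1],[3,2],[4,2],[5,2],[1,3]]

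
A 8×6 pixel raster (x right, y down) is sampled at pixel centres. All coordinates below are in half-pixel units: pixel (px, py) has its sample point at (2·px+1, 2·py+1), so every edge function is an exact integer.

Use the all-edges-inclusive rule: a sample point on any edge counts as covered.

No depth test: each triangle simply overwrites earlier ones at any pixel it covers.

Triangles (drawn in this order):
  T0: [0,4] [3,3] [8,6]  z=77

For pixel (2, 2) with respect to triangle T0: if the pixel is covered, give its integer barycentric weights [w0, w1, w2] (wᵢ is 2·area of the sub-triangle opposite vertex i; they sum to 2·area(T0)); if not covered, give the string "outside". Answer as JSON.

T0:
  2·area = 14
  edge (0, 4)→(3, 3): d=(3,-1) inclusive
  edge (3, 3)→(8, 6): d=(5,3) inclusive
  edge (8, 6)→(0, 4): d=(-8,-2) inclusive
    (4,0)@(9, 1): e=[0,-28,42] → ·  [on edge]
    (1,1)@(3, 3): e=[0,0,14] → #  [on edge]
    (2,1)@(5, 3): e=[2,-6,18] → ·
    (1,2)@(3, 5): e=[6,10,-2] → ·
    (2,2)@(5, 5): e=[8,4,2] → #
    (3,2)@(7, 5): e=[10,-2,6] → ·
    (2,3)@(5, 7): e=[14,14,-14] → ·
    (6,4)@(13, 9): e=[28,0,-14] → ·  [on edge]
  covered (2 px):
    · · · · · · · ·
    · # · · · · · ·
    · · # · · · · ·
    · · · · · · · ·
    · · · · · · · ·
    · · · · · · · ·

Answer: [4,2,8]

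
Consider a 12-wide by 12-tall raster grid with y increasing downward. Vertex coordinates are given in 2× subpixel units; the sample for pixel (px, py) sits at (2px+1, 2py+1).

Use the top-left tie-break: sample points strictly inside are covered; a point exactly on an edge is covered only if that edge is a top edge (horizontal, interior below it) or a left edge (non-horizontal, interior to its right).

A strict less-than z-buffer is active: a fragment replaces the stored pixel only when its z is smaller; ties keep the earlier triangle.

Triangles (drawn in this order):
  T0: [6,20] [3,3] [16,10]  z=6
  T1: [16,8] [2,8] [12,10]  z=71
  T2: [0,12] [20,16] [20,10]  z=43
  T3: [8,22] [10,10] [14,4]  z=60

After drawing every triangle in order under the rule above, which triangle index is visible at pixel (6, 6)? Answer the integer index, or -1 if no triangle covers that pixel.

T0:
  2·area = 200
  edge (6, 20)→(3, 3): d=(-3,-17) top-left  bias=+0
  edge (3, 3)→(16, 10): d=(13,7) right/bottom  bias=-1
  edge (16, 10)→(6, 20): d=(-10,10) right/bottom  bias=-1
    (1,1)@(3, 3): e=[0,0,200] → ·  [on edge]
    (11,1)@(23, 3): e=[340,-140,0] → ·  [on edge]
    (2,2)@(5, 5): e=[28,12,160] → █
    (3,2)@(7, 5): e=[62,-2,140] → ·
    (10,2)@(21, 5): e=[300,-100,0] → ·  [on edge]
    (2,3)@(5, 7): e=[22,38,140] → █
    (3,3)@(7, 7): e=[56,24,120] → █
    (4,3)@(9, 7): e=[90,10,100] → █
    (5,3)@(11, 7): e=[124,-4,80] → ·
    (9,3)@(19, 7): e=[260,-60,0] → ·  [on edge]
    (2,4)@(5, 9): e=[16,64,120] → █
    (5,4)@(11, 9): e=[118,22,60] → █
    (8,4)@(17, 9): e=[220,-20,0] → ·  [on edge]
    (7,5)@(15, 11): e=[180,20,0] → ·  [on edge]
    (6,6)@(13, 13): e=[140,60,0] → ·  [on edge]
    (5,7)@(11, 15): e=[100,100,0] → ·  [on edge]
    (4,8)@(9, 17): e=[60,140,0] → ·  [on edge]
    (3,9)@(7, 19): e=[20,180,0] → ·  [on edge]
    (2,10)@(5, 21): e=[-20,220,0] → ·  [on edge]
    (1,11)@(3, 23): e=[-60,260,0] → ·  [on edge]
  covered (21 px):
    · · · · · · · · · · · ·
    · · · · · · · · · · · ·
    · · █ · · · · · · · · ·
    · · █ █ █ · · · · · · ·
    · · █ █ █ █ █ · · · · ·
    · · █ █ █ █ █ · · · · ·
    · · █ █ █ █ · · · · · ·
    · · · █ █ · · · · · · ·
    · · · █ · · · · · · · ·
    · · · · · · · · · · · ·
    · · · · · · · · · · · ·
    · · · · · · · · · · · ·
T1:
  2·area = 28  (B↔C swapped to make it positive)
  edge (16, 8)→(12, 10): d=(-4,2) right/bottom  bias=-1
  edge (12, 10)→(2, 8): d=(-10,-2) top-left  bias=+0
  edge (2, 8)→(16, 8): d=(14,0) top-left  bias=+0
    (3,4)@(7, 9): e=[14,0,14] → █  [on edge]
    (4,4)@(9, 9): e=[10,4,14] → █
    (5,4)@(11, 9): e=[6,8,14] → █
    (6,4)@(13, 9): e=[2,12,14] → █
    (7,4)@(15, 9): e=[-2,16,14] → ·
    (3,5)@(7, 11): e=[6,-20,42] → ·
    (4,5)@(9, 11): e=[2,-16,42] → ·
    (5,5)@(11, 11): e=[-2,-12,42] → ·
    (6,5)@(13, 11): e=[-6,-8,42] → ·
    (8,5)@(17, 11): e=[-14,0,42] → ·  [on edge]
  covered (4 px):
    · · · · · · · · · · · ·
    · · · · · · · · · · · ·
    · · · · · · · · · · · ·
    · · · · · · · · · · · ·
    · · · █ █ █ █ · · · · ·
    · · · · · · · · · · · ·
    · · · · · · · · · · · ·
    · · · · · · · · · · · ·
    · · · · · · · · · · · ·
    · · · · · · · · · · · ·
    · · · · · · · · · · · ·
    · · · · · · · · · · · ·
T2:
  2·area = 120  (B↔C swapped to make it positive)
  edge (0, 12)→(20, 10): d=(20,-2) top-left  bias=+0
  edge (20, 10)→(20, 16): d=(0,6) right/bottom  bias=-1
  edge (20, 16)→(0, 12): d=(-20,-4) top-left  bias=+0
    (5,5)@(11, 11): e=[2,54,64] → █
    (6,5)@(13, 11): e=[6,42,72] → █
    (7,5)@(15, 11): e=[10,30,80] → █
    (8,5)@(17, 11): e=[14,18,88] → █
    (9,5)@(19, 11): e=[18,6,96] → █
    (10,5)@(21, 11): e=[22,-6,104] → ·
    (2,6)@(5, 13): e=[30,90,0] → █  [on edge]
    (3,6)@(7, 13): e=[34,78,8] → █
    (4,6)@(9, 13): e=[38,66,16] → █
    (10,6)@(21, 13): e=[62,-6,64] → ·
    (2,7)@(5, 15): e=[70,90,-40] → ·
    (3,7)@(7, 15): e=[74,78,-32] → ·
    (7,7)@(15, 15): e=[90,30,0] → █  [on edge]
  covered (16 px):
    · · · · · · · · · · · ·
    · · · · · · · · · · · ·
    · · · · · · · · · · · ·
    · · · · · · · · · · · ·
    · · · · · · · · · · · ·
    · · · · · █ █ █ █ █ · ·
    · · █ █ █ █ █ █ █ █ · ·
    · · · · · · · █ █ █ · ·
    · · · · · · · · · · · ·
    · · · · · · · · · · · ·
    · · · · · · · · · · · ·
    · · · · · · · · · · · ·
T3:
  2·area = 36
  edge (8, 22)→(10, 10): d=(2,-12) top-left  bias=+0
  edge (10, 10)→(14, 4): d=(4,-6) top-left  bias=+0
  edge (14, 4)→(8, 22): d=(-6,18) right/bottom  bias=-1
    (7,0)@(15, 1): e=[42,-6,0] → ·  [on edge]
    (6,3)@(13, 7): e=[30,6,0] → ·  [on edge]
    (5,4)@(11, 9): e=[10,2,24] → █
    (6,4)@(13, 9): e=[34,14,-12] → ·
    (5,5)@(11, 11): e=[14,10,12] → █
    (6,5)@(13, 11): e=[38,22,-24] → ·
    (5,6)@(11, 13): e=[18,18,0] → ·  [on edge]
    (4,8)@(9, 17): e=[2,22,12] → █
    (5,8)@(11, 17): e=[26,34,-24] → ·
    (4,9)@(9, 19): e=[6,30,0] → ·  [on edge]
  covered (3 px):
    · · · · · · · · · · · ·
    · · · · · · · · · · · ·
    · · · · · · · · · · · ·
    · · · · · · · · · · · ·
    · · · · · █ · · · · · ·
    · · · · · █ · · · · · ·
    · · · · · · · · · · · ·
    · · · · · · · · · · · ·
    · · · · █ · · · · · · ·
    · · · · · · · · · · · ·
    · · · · · · · · · · · ·
    · · · · · · · · · · · ·

Z-buffer (winner per pixel, '.' = empty):
  . . . . . . . . . . . .
  . . . . . . . . . . . .
  . . 0 . . . . . . . . .
  . . 0 0 0 . . . . . . .
  . . 0 0 0 0 0 . . . . .
  . . 0 0 0 0 0 2 2 2 . .
  . . 0 0 0 0 2 2 2 2 . .
  . . . 0 0 . . 2 2 2 . .
  . . . 0 3 . . . . . . .
  . . . . . . . . . . . .
  . . . . . . . . . . . .
  . . . . . . . . . . . .

Result: 2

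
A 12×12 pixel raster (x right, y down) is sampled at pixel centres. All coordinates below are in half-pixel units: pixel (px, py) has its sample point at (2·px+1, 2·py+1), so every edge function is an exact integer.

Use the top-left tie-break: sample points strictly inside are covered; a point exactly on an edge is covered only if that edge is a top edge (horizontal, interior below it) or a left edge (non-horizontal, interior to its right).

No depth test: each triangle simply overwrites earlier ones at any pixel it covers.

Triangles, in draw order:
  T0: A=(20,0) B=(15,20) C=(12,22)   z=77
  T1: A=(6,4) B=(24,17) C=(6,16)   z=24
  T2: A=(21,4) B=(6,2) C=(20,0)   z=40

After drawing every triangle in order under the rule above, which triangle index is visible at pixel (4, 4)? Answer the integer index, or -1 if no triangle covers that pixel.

T0:
  2·area = 50
  edge (20, 0)→(15, 20): d=(-5,20) right/bottom  bias=-1
  edge (15, 20)→(12, 22): d=(-3,2) right/bottom  bias=-1
  edge (12, 22)→(20, 0): d=(8,-22) top-left  bias=+0
    (9,1)@(19, 3): e=[5,43,2] → #
    (10,1)@(21, 3): e=[-35,39,46] → ·
    (9,2)@(19, 5): e=[-5,37,18] → ·
    (8,4)@(17, 9): e=[15,29,6] → #
    (9,4)@(19, 9): e=[-25,25,50] → ·
    (8,5)@(17, 11): e=[5,23,22] → #
    (9,5)@(19, 11): e=[-35,19,66] → ·
    (8,6)@(17, 13): e=[-5,17,38] → ·
    (7,7)@(15, 15): e=[25,15,10] → #
    (8,7)@(17, 15): e=[-15,11,54] → ·
    (7,8)@(15, 17): e=[15,9,26] → #
    (8,8)@(17, 17): e=[-25,5,70] → ·
  covered (7 px):
    · · · · · · · · · · · ·
    · · · · · · · · · # · ·
    · · · · · · · · · · · ·
    · · · · · · · · · · · ·
    · · · · · · · · # · · ·
    · · · · · · · · # · · ·
    · · · · · · · · · · · ·
    · · · · · · · # · · · ·
    · · · · · · · # · · · ·
    · · · · · · · # · · · ·
    · · · · · · # · · · · ·
    · · · · · · · · · · · ·
T1:
  2·area = 216
  edge (6, 4)→(24, 17): d=(18,13) right/bottom  bias=-1
  edge (24, 17)→(6, 16): d=(-18,-1) top-left  bias=+0
  edge (6, 16)→(6, 4): d=(0,-12) top-left  bias=+0
    (3,2)@(7, 5): e=[5,199,12] → #
    (4,2)@(9, 5): e=[-21,201,36] → ·
    (3,3)@(7, 7): e=[41,163,12] → #
    (4,3)@(9, 7): e=[15,165,36] → #
    (5,3)@(11, 7): e=[-11,167,60] → ·
    (3,4)@(7, 9): e=[77,127,12] → #
    (5,4)@(11, 9): e=[25,131,60] → #
    (6,4)@(13, 9): e=[-1,133,84] → ·
    (3,5)@(7, 11): e=[113,91,12] → #
    (6,5)@(13, 11): e=[35,97,84] → #
    (7,5)@(15, 11): e=[9,99,108] → #
    (8,5)@(17, 11): e=[-17,101,132] → ·
  covered (25 px):
    · · · · · · · · · · · ·
    · · · · · · · · · · · ·
    · · · # · · · · · · · ·
    · · · # # · · · · · · ·
    · · · # # # · · · · · ·
    · · · # # # # # · · · ·
    · · · # # # # # # · · ·
    · · · # # # # # # # # ·
    · · · · · · · · · · · ·
    · · · · · · · · · · · ·
    · · · · · · · · · · · ·
    · · · · · · · · · · · ·
T2:
  2·area = 58
  edge (21, 4)→(6, 2): d=(-15,-2) top-left  bias=+0
  edge (6, 2)→(20, 0): d=(14,-2) top-left  bias=+0
  edge (20, 0)→(21, 4): d=(1,4) right/bottom  bias=-1
    (6,0)@(13, 1): e=[29,0,29] → #  [on edge]
    (7,0)@(15, 1): e=[33,4,21] → #
    (8,0)@(17, 1): e=[37,8,13] → #
    (9,0)@(19, 1): e=[41,12,5] → #
    (10,0)@(21, 1): e=[45,16,-3] → ·
    (6,1)@(13, 3): e=[-1,28,31] → ·
    (7,1)@(15, 3): e=[3,32,23] → #
    (10,1)@(21, 3): e=[15,44,-1] → ·
    (7,2)@(15, 5): e=[-27,60,25] → ·
    (8,2)@(17, 5): e=[-23,64,17] → ·
    (9,2)@(19, 5): e=[-19,68,9] → ·
  covered (7 px):
    · · · · · · # # # # · ·
    · · · · · · · # # # · ·
    · · · · · · · · · · · ·
    · · · · · · · · · · · ·
    · · · · · · · · · · · ·
    · · · · · · · · · · · ·
    · · · · · · · · · · · ·
    · · · · · · · · · · · ·
    · · · · · · · · · · · ·
    · · · · · · · · · · · ·
    · · · · · · · · · · · ·
    · · · · · · · · · · · ·

Z-buffer (winner per pixel, '.' = empty):
  . . . . . . 2 2 2 2 . .
  . . . . . . . 2 2 2 . .
  . . . 1 . . . . . . . .
  . . . 1 1 . . . . . . .
  . . . 1 1 1 . . 0 . . .
  . . . 1 1 1 1 1 0 . . .
  . . . 1 1 1 1 1 1 . . .
  . . . 1 1 1 1 1 1 1 1 .
  . . . . . . . 0 . . . .
  . . . . . . . 0 . . . .
  . . . . . . 0 . . . . .
  . . . . . . . . . . . .

Final: 1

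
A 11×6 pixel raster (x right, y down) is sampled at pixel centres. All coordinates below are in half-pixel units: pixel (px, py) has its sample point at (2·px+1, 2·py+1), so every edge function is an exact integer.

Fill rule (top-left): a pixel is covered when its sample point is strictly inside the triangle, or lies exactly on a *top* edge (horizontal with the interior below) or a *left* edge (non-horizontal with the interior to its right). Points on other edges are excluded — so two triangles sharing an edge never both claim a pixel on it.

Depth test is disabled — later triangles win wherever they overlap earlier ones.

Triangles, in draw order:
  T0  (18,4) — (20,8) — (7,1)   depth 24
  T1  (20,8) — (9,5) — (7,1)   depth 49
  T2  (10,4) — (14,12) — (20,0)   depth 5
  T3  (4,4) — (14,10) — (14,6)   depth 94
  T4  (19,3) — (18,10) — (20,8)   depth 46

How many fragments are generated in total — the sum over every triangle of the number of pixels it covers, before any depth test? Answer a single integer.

T0:
  2·area = 38
  edge (18, 4)→(20, 8): d=(2,4) right/bottom  bias=-1
  edge (20, 8)→(7, 1): d=(-13,-7) top-left  bias=+0
  edge (7, 1)→(18, 4): d=(11,3) right/bottom  bias=-1
    (3,0)@(7, 1): e=[38,0,0] → ·  [on edge]
    (5,1)@(11, 3): e=[26,2,10] → █
    (6,1)@(13, 3): e=[18,16,4] → █
    (7,1)@(15, 3): e=[10,30,-2] → ·
    (5,2)@(11, 5): e=[30,-24,32] → ·
    (6,2)@(13, 5): e=[22,-10,26] → ·
    (7,2)@(15, 5): e=[14,4,20] → █
    (8,2)@(17, 5): e=[6,18,14] → █
    (9,2)@(19, 5): e=[-2,32,8] → ·
    (7,3)@(15, 7): e=[18,-22,42] → ·
    (8,3)@(17, 7): e=[10,-8,36] → ·
    (9,3)@(19, 7): e=[2,6,30] → █
  covered (5 px):
    · · · · · · · · · · ·
    · · · · · █ █ · · · ·
    · · · · · · · █ █ · ·
    · · · · · · · · · █ ·
    · · · · · · · · · · ·
    · · · · · · · · · · ·
T1:
  2·area = 38
  edge (20, 8)→(9, 5): d=(-11,-3) top-left  bias=+0
  edge (9, 5)→(7, 1): d=(-2,-4) top-left  bias=+0
  edge (7, 1)→(20, 8): d=(13,7) right/bottom  bias=-1
    (3,0)@(7, 1): e=[38,0,0] → ·  [on edge]
    (4,1)@(9, 3): e=[22,4,12] → █
    (5,1)@(11, 3): e=[28,12,-2] → ·
    (4,2)@(9, 5): e=[0,0,38] → █  [on edge]
    (5,2)@(11, 5): e=[6,8,24] → █
    (6,2)@(13, 5): e=[12,16,10] → █
    (7,2)@(15, 5): e=[18,24,-4] → ·
    (4,3)@(9, 7): e=[-22,-4,64] → ·
    (5,3)@(11, 7): e=[-16,4,50] → ·
    (6,3)@(13, 7): e=[-10,12,36] → ·
    (8,3)@(17, 7): e=[2,28,8] → █
    (9,3)@(19, 7): e=[8,36,-6] → ·
    (5,4)@(11, 9): e=[-38,0,76] → ·  [on edge]
  covered (5 px):
    · · · · · · · · · · ·
    · · · · █ · · · · · ·
    · · · · █ █ █ · · · ·
    · · · · · · · · █ · ·
    · · · · · · · · · · ·
    · · · · · · · · · · ·
T2:
  2·area = 96  (B↔C swapped to make it positive)
  edge (10, 4)→(20, 0): d=(10,-4) top-left  bias=+0
  edge (20, 0)→(14, 12): d=(-6,12) right/bottom  bias=-1
  edge (14, 12)→(10, 4): d=(-4,-8) top-left  bias=+0
    (9,0)@(19, 1): e=[6,6,84] → █
    (10,0)@(21, 1): e=[14,-18,100] → ·
    (6,1)@(13, 3): e=[2,66,28] → █
    (7,1)@(15, 3): e=[10,42,44] → █
    (8,1)@(17, 3): e=[18,18,60] → █
    (9,1)@(19, 3): e=[26,-6,76] → ·
    (5,2)@(11, 5): e=[14,78,4] → █
    (9,2)@(19, 5): e=[46,-18,68] → ·
    (5,3)@(11, 7): e=[34,66,-4] → ·
    (6,3)@(13, 7): e=[42,42,12] → █
    (8,3)@(17, 7): e=[58,-6,44] → ·
    (6,4)@(13, 9): e=[62,30,4] → █
  covered (12 px):
    · · · · · · · · · █ ·
    · · · · · · █ █ █ · ·
    · · · · · █ █ █ █ · ·
    · · · · · · █ █ · · ·
    · · · · · · █ █ · · ·
    · · · · · · · · · · ·
T3:
  2·area = 40  (B↔C swapped to make it positive)
  edge (4, 4)→(14, 6): d=(10,2) right/bottom  bias=-1
  edge (14, 6)→(14, 10): d=(0,4) right/bottom  bias=-1
  edge (14, 10)→(4, 4): d=(-10,-6) top-left  bias=+0
    (3,2)@(7, 5): e=[4,28,8] → █
    (4,2)@(9, 5): e=[0,20,20] → ·  [on edge]
    (3,3)@(7, 7): e=[24,28,-12] → ·
    (4,3)@(9, 7): e=[20,20,0] → █  [on edge]
    (5,3)@(11, 7): e=[16,12,12] → █
    (6,3)@(13, 7): e=[12,4,24] → █
    (7,3)@(15, 7): e=[8,-4,36] → ·
    (9,3)@(19, 7): e=[0,-20,60] → ·  [on edge]
    (4,4)@(9, 9): e=[40,20,-20] → ·
    (5,4)@(11, 9): e=[36,12,-8] → ·
    (6,4)@(13, 9): e=[32,4,4] → █
    (7,4)@(15, 9): e=[28,-4,16] → ·
  covered (5 px):
    · · · · · · · · · · ·
    · · · · · · · · · · ·
    · · · █ · · · · · · ·
    · · · · █ █ █ · · · ·
    · · · · · · █ · · · ·
    · · · · · · · · · · ·
T4:
  2·area = 12  (B↔C swapped to make it positive)
  edge (19, 3)→(20, 8): d=(1,5) right/bottom  bias=-1
  edge (20, 8)→(18, 10): d=(-2,2) right/bottom  bias=-1
  edge (18, 10)→(19, 3): d=(1,-7) top-left  bias=+0
    (9,1)@(19, 3): e=[0,12,0] → ·  [on edge]
    (9,2)@(19, 5): e=[2,8,2] → █
    (10,2)@(21, 5): e=[-8,4,16] → ·
    (9,3)@(19, 7): e=[4,4,4] → █
    (10,3)@(21, 7): e=[-6,0,18] → ·  [on edge]
    (9,4)@(19, 9): e=[6,0,6] → ·  [on edge]
    (8,5)@(17, 11): e=[18,0,-6] → ·  [on edge]
  covered (2 px):
    · · · · · · · · · · ·
    · · · · · · · · · · ·
    · · · · · · · · · █ ·
    · · · · · · · · · █ ·
    · · · · · · · · · · ·
    · · · · · · · · · · ·

Answer: 29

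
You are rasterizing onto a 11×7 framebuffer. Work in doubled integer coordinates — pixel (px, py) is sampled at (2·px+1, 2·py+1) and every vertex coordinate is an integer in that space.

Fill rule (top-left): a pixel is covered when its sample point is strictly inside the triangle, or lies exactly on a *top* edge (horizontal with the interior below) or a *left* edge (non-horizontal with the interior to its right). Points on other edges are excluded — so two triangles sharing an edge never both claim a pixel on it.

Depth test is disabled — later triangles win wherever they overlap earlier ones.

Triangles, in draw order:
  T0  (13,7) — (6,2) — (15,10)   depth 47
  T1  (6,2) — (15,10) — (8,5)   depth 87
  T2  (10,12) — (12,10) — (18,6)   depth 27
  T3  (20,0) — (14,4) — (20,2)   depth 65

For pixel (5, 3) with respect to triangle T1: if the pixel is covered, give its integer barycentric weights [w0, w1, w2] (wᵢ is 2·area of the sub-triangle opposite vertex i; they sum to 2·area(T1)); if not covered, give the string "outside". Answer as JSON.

T0:
  2·area = 11  (B↔C swapped to make it positive)
  edge (13, 7)→(15, 10): d=(2,3) right/bottom  bias=-1
  edge (15, 10)→(6, 2): d=(-9,-8) top-left  bias=+0
  edge (6, 2)→(13, 7): d=(7,5) right/bottom  bias=-1
    (4,0)@(9, 1): e=[0,33,-22] → .  [on edge]
    (6,3)@(13, 7): e=[0,11,0] → .  [on edge]
    (8,6)@(17, 13): e=[0,-11,22] → .  [on edge]
  covered (0 px):
    . . . . . . . . . . .
    . . . . . . . . . . .
    . . . . . . . . . . .
    . . . . . . . . . . .
    . . . . . . . . . . .
    . . . . . . . . . . .
    . . . . . . . . . . .
T1:
  2·area = 11
  edge (6, 2)→(15, 10): d=(9,8) right/bottom  bias=-1
  edge (15, 10)→(8, 5): d=(-7,-5) top-left  bias=+0
  edge (8, 5)→(6, 2): d=(-2,-3) top-left  bias=+0
    (3,1)@(7, 3): e=[1,9,1] → X
    (4,1)@(9, 3): e=[-15,19,7] → .
    (3,2)@(7, 5): e=[19,-5,-3] → .
    (4,2)@(9, 5): e=[3,5,3] → X
    (5,2)@(11, 5): e=[-13,15,9] → .
    (4,3)@(9, 7): e=[21,-9,-1] → .
    (5,3)@(11, 7): e=[5,1,5] → X
    (6,3)@(13, 7): e=[-11,11,11] → .
    (5,4)@(11, 9): e=[23,-13,1] → .
  covered (3 px):
    . . . . . . . . . . .
    . . . X . . . . . . .
    . . . . X . . . . . .
    . . . . . X . . . . .
    . . . . . . . . . . .
    . . . . . . . . . . .
    . . . . . . . . . . .
T2:
  2·area = 4
  edge (10, 12)→(12, 10): d=(2,-2) top-left  bias=+0
  edge (12, 10)→(18, 6): d=(6,-4) top-left  bias=+0
  edge (18, 6)→(10, 12): d=(-8,6) right/bottom  bias=-1
    (10,0)@(21, 1): e=[0,-18,22] → .  [on edge]
    (9,1)@(19, 3): e=[0,-14,18] → .  [on edge]
    (8,2)@(17, 5): e=[0,-10,14] → .  [on edge]
    (7,3)@(15, 7): e=[0,-6,10] → .  [on edge]
    (6,4)@(13, 9): e=[0,-2,6] → .  [on edge]
    (5,5)@(11, 11): e=[0,2,2] → X  [on edge]
    (6,5)@(13, 11): e=[4,10,-10] → .
    (4,6)@(9, 13): e=[0,6,-2] → .  [on edge]
    (5,6)@(11, 13): e=[4,14,-14] → .
  covered (1 px):
    . . . . . . . . . . .
    . . . . . . . . . . .
    . . . . . . . . . . .
    . . . . . . . . . . .
    . . . . . . . . . . .
    . . . . . X . . . . .
    . . . . . . . . . . .
T3:
  2·area = 12  (B↔C swapped to make it positive)
  edge (20, 0)→(20, 2): d=(0,2) right/bottom  bias=-1
  edge (20, 2)→(14, 4): d=(-6,2) right/bottom  bias=-1
  edge (14, 4)→(20, 0): d=(6,-4) top-left  bias=+0
    (9,0)@(19, 1): e=[2,8,2] → X
    (10,0)@(21, 1): e=[-2,4,10] → .
    (8,1)@(17, 3): e=[6,0,6] → .  [on edge]
    (9,1)@(19, 3): e=[2,-4,14] → .
    (5,2)@(11, 5): e=[18,0,-6] → .  [on edge]
    (2,3)@(5, 7): e=[30,0,-18] → .  [on edge]
  covered (1 px):
    . . . . . . . . . X .
    . . . . . . . . . . .
    . . . . . . . . . . .
    . . . . . . . . . . .
    . . . . . . . . . . .
    . . . . . . . . . . .
    . . . . . . . . . . .

Answer: [1,5,5]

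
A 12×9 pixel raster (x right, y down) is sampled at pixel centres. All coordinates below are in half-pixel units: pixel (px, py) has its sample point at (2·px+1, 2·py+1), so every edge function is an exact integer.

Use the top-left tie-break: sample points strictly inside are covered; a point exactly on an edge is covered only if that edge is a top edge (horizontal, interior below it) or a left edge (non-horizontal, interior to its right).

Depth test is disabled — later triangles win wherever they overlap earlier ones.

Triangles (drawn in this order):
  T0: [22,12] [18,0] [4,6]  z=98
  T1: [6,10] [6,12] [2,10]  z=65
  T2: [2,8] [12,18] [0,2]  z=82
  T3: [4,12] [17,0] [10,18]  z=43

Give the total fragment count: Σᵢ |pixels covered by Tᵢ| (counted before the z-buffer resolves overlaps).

T0:
  2·area = 192  (B↔C swapped to make it positive)
  edge (22, 12)→(4, 6): d=(-18,-6) top-left  bias=+0
  edge (4, 6)→(18, 0): d=(14,-6) top-left  bias=+0
  edge (18, 0)→(22, 12): d=(4,12) right/bottom  bias=-1
    (8,0)@(17, 1): e=[168,8,16] → █
    (9,0)@(19, 1): e=[180,20,-8] → ·
    (5,1)@(11, 3): e=[96,0,96] → █  [on edge]
    (6,1)@(13, 3): e=[108,12,72] → █
    (7,1)@(15, 3): e=[120,24,48] → █
    (9,1)@(19, 3): e=[144,48,0] → ·  [on edge]
    (0,2)@(1, 5): e=[0,-32,224] → ·  [on edge]
    (3,2)@(7, 5): e=[36,4,152] → █
    (4,2)@(9, 5): e=[48,16,128] → █
    (9,2)@(19, 5): e=[108,76,8] → █
    (10,2)@(21, 5): e=[120,88,-16] → ·
    (3,3)@(7, 7): e=[0,32,160] → █  [on edge]
    (6,4)@(13, 9): e=[0,96,96] → █  [on edge]
    (10,4)@(21, 9): e=[48,144,0] → ·  [on edge]
    (9,5)@(19, 11): e=[0,160,32] → █  [on edge]
    (11,7)@(23, 15): e=[-48,240,0] → ·  [on edge]
  covered (25 px):
    · · · · · · · · █ · · ·
    · · · · · █ █ █ █ · · ·
    · · · █ █ █ █ █ █ █ · ·
    · · · █ █ █ █ █ █ █ · ·
    · · · · · · █ █ █ █ · ·
    · · · · · · · · · █ █ ·
    · · · · · · · · · · · ·
    · · · · · · · · · · · ·
    · · · · · · · · · · · ·
T1:
  2·area = 8
  edge (6, 10)→(6, 12): d=(0,2) right/bottom  bias=-1
  edge (6, 12)→(2, 10): d=(-4,-2) top-left  bias=+0
  edge (2, 10)→(6, 10): d=(4,0) top-left  bias=+0
    (2,5)@(5, 11): e=[2,2,4] → █
    (3,5)@(7, 11): e=[-2,6,4] → ·
    (2,6)@(5, 13): e=[2,-6,12] → ·
  covered (1 px):
    · · · · · · · · · · · ·
    · · · · · · · · · · · ·
    · · · · · · · · · · · ·
    · · · · · · · · · · · ·
    · · · · · · · · · · · ·
    · · █ · · · · · · · · ·
    · · · · · · · · · · · ·
    · · · · · · · · · · · ·
    · · · · · · · · · · · ·
T2:
  2·area = 40  (B↔C swapped to make it positive)
  edge (2, 8)→(0, 2): d=(-2,-6) top-left  bias=+0
  edge (0, 2)→(12, 18): d=(12,16) right/bottom  bias=-1
  edge (12, 18)→(2, 8): d=(-10,-10) top-left  bias=+0
    (0,2)@(1, 5): e=[0,20,20] → █  [on edge]
    (1,2)@(3, 5): e=[12,-12,40] → ·
    (0,3)@(1, 7): e=[-4,44,0] → ·  [on edge]
    (1,3)@(3, 7): e=[8,12,20] → █
    (2,3)@(5, 7): e=[20,-20,40] → ·
    (1,4)@(3, 9): e=[4,36,0] → █  [on edge]
    (2,4)@(5, 9): e=[16,4,20] → █
    (3,4)@(7, 9): e=[28,-28,40] → ·
    (1,5)@(3, 11): e=[0,60,-20] → ·  [on edge]
    (2,5)@(5, 11): e=[12,28,0] → █  [on edge]
    (3,5)@(7, 11): e=[24,-4,20] → ·
    (2,6)@(5, 13): e=[8,52,-20] → ·
    (3,6)@(7, 13): e=[20,20,0] → █  [on edge]
    (4,7)@(9, 15): e=[28,12,0] → █  [on edge]
    (2,8)@(5, 17): e=[0,100,-60] → ·  [on edge]
    (5,8)@(11, 17): e=[36,4,0] → █  [on edge]
  covered (8 px):
    · · · · · · · · · · · ·
    · · · · · · · · · · · ·
    █ · · · · · · · · · · ·
    · █ · · · · · · · · · ·
    · █ █ · · · · · · · · ·
    · · █ · · · · · · · · ·
    · · · █ · · · · · · · ·
    · · · · █ · · · · · · ·
    · · · · · █ · · · · · ·
T3:
  2·area = 150
  edge (4, 12)→(17, 0): d=(13,-12) top-left  bias=+0
  edge (17, 0)→(10, 18): d=(-7,18) right/bottom  bias=-1
  edge (10, 18)→(4, 12): d=(-6,-6) top-left  bias=+0
    (7,1)@(15, 3): e=[15,15,120] → █
    (8,1)@(17, 3): e=[39,-21,132] → ·
    (6,2)@(13, 5): e=[17,37,96] → █
    (8,2)@(17, 5): e=[65,-35,120] → ·
    (5,3)@(11, 7): e=[19,59,72] → █
    (7,3)@(15, 7): e=[67,-13,96] → ·
    (0,4)@(1, 9): e=[-75,225,0] → ·  [on edge]
    (4,4)@(9, 9): e=[21,81,48] → █
    (7,4)@(15, 9): e=[93,-27,84] → ·
    (1,5)@(3, 11): e=[-25,175,0] → ·  [on edge]
    (3,5)@(7, 11): e=[23,103,24] → █
    (6,5)@(13, 11): e=[95,-5,60] → ·
    (2,6)@(5, 13): e=[25,125,0] → █  [on edge]
    (3,7)@(7, 15): e=[75,75,0] → █  [on edge]
    (4,8)@(9, 17): e=[125,25,0] → █  [on edge]
  covered (19 px):
    · · · · · · · · · · · ·
    · · · · · · · █ · · · ·
    · · · · · · █ █ · · · ·
    · · · · · █ █ · · · · ·
    · · · · █ █ █ · · · · ·
    · · · █ █ █ · · · · · ·
    · · █ █ █ █ · · · · · ·
    · · · █ █ █ · · · · · ·
    · · · · █ · · · · · · ·

Answer: 53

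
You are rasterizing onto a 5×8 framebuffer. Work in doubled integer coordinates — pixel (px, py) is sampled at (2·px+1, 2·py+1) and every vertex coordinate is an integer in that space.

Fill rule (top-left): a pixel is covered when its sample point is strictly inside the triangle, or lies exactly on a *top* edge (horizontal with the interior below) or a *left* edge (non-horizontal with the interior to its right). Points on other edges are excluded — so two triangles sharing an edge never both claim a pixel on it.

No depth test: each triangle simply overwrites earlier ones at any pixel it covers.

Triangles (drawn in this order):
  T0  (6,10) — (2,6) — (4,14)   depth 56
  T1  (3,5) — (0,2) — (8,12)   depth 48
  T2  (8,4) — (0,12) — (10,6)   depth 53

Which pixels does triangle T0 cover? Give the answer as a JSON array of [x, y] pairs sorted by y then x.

T0:
  2·area = 24  (B↔C swapped to make it positive)
  edge (6, 10)→(4, 14): d=(-2,4) right/bottom  bias=-1
  edge (4, 14)→(2, 6): d=(-2,-8) top-left  bias=+0
  edge (2, 6)→(6, 10): d=(4,4) right/bottom  bias=-1
    (0,2)@(1, 5): e=[30,-6,0] → ·  [on edge]
    (1,3)@(3, 7): e=[18,6,0] → ·  [on edge]
    (1,4)@(3, 9): e=[14,2,8] → █
    (2,4)@(5, 9): e=[6,18,0] → ·  [on edge]
    (1,5)@(3, 11): e=[10,-2,16] → ·
    (2,5)@(5, 11): e=[2,14,8] → █
    (3,5)@(7, 11): e=[-6,30,0] → ·  [on edge]
    (2,6)@(5, 13): e=[-2,10,16] → ·
    (4,6)@(9, 13): e=[-18,42,0] → ·  [on edge]
  covered (2 px):
    · · · · ·
    · · · · ·
    · · · · ·
    · · · · ·
    · █ · · ·
    · · █ · ·
    · · · · ·
    · · · · ·
T1:
  2·area = 6  (B↔C swapped to make it positive)
  edge (3, 5)→(8, 12): d=(5,7) right/bottom  bias=-1
  edge (8, 12)→(0, 2): d=(-8,-10) top-left  bias=+0
  edge (0, 2)→(3, 5): d=(3,3) right/bottom  bias=-1
    (0,1)@(1, 3): e=[4,2,0] → ·  [on edge]
    (1,2)@(3, 5): e=[0,6,0] → ·  [on edge]
    (2,3)@(5, 7): e=[-4,10,0] → ·  [on edge]
    (3,4)@(7, 9): e=[-8,14,0] → ·  [on edge]
    (4,5)@(9, 11): e=[-12,18,0] → ·  [on edge]
  covered (0 px):
    · · · · ·
    · · · · ·
    · · · · ·
    · · · · ·
    · · · · ·
    · · · · ·
    · · · · ·
    · · · · ·
T2:
  2·area = 32  (B↔C swapped to make it positive)
  edge (8, 4)→(10, 6): d=(2,2) right/bottom  bias=-1
  edge (10, 6)→(0, 12): d=(-10,6) right/bottom  bias=-1
  edge (0, 12)→(8, 4): d=(8,-8) top-left  bias=+0
    (2,0)@(5, 1): e=[0,80,-48] → ·  [on edge]
    (3,1)@(7, 3): e=[0,48,-16] → ·  [on edge]
    (4,1)@(9, 3): e=[-4,36,0] → ·  [on edge]
    (3,2)@(7, 5): e=[4,28,0] → █  [on edge]
    (4,2)@(9, 5): e=[0,16,16] → ·  [on edge]
    (2,3)@(5, 7): e=[12,20,0] → █  [on edge]
    (4,3)@(9, 7): e=[4,-4,32] → ·
    (1,4)@(3, 9): e=[20,12,0] → █  [on edge]
    (2,4)@(5, 9): e=[16,0,16] → ·  [on edge]
    (3,4)@(7, 9): e=[12,-12,32] → ·
    (0,5)@(1, 11): e=[28,4,0] → █  [on edge]
    (1,5)@(3, 11): e=[24,-8,16] → ·
  covered (5 px):
    · · · · ·
    · · · · ·
    · · · █ ·
    · · █ █ ·
    · █ · · ·
    █ · · · ·
    · · · · ·
    · · · · ·

Answer: [[1,4],[2,5]]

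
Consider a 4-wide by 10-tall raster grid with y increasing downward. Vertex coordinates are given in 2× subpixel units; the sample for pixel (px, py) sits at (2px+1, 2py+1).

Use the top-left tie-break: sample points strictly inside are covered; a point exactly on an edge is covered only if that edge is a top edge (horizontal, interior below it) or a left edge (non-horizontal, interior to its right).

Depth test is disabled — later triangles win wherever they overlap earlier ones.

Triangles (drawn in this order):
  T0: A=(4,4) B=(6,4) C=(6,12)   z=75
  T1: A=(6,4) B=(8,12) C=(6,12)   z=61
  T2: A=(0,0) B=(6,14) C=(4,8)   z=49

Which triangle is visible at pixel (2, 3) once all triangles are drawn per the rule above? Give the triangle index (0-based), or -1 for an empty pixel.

T0:
  2·area = 16
  edge (4, 4)→(6, 4): d=(2,0) top-left  bias=+0
  edge (6, 4)→(6, 12): d=(0,8) right/bottom  bias=-1
  edge (6, 12)→(4, 4): d=(-2,-8) top-left  bias=+0
    (2,2)@(5, 5): e=[2,8,6] → █
    (3,2)@(7, 5): e=[2,-8,22] → ·
    (2,3)@(5, 7): e=[6,8,2] → █
    (3,3)@(7, 7): e=[6,-8,18] → ·
    (2,4)@(5, 9): e=[10,8,-2] → ·
  covered (2 px):
    · · · ·
    · · · ·
    · · █ ·
    · · █ ·
    · · · ·
    · · · ·
    · · · ·
    · · · ·
    · · · ·
    · · · ·
T1:
  2·area = 16
  edge (6, 4)→(8, 12): d=(2,8) right/bottom  bias=-1
  edge (8, 12)→(6, 12): d=(-2,0) right/bottom  bias=-1
  edge (6, 12)→(6, 4): d=(0,-8) top-left  bias=+0
    (3,4)@(7, 9): e=[2,6,8] → █
    (3,5)@(7, 11): e=[6,2,8] → █
    (3,6)@(7, 13): e=[10,-2,8] → ·
  covered (2 px):
    · · · ·
    · · · ·
    · · · ·
    · · · ·
    · · · █
    · · · █
    · · · ·
    · · · ·
    · · · ·
    · · · ·
T2:
  2·area = 8  (B↔C swapped to make it positive)
  edge (0, 0)→(4, 8): d=(4,8) right/bottom  bias=-1
  edge (4, 8)→(6, 14): d=(2,6) right/bottom  bias=-1
  edge (6, 14)→(0, 0): d=(-6,-14) top-left  bias=+0
    (1,2)@(3, 5): e=[-4,0,12] → ·  [on edge]
    (1,3)@(3, 7): e=[4,4,0] → █  [on edge]
    (2,3)@(5, 7): e=[-12,-8,28] → ·
    (1,4)@(3, 9): e=[12,8,-12] → ·
    (2,5)@(5, 11): e=[4,0,4] → ·  [on edge]
    (3,8)@(7, 17): e=[12,0,-4] → ·  [on edge]
  covered (1 px):
    · · · ·
    · · · ·
    · · · ·
    · █ · ·
    · · · ·
    · · · ·
    · · · ·
    · · · ·
    · · · ·
    · · · ·

Z-buffer (winner per pixel, '.' = empty):
  . . . .
  . . . .
  . . 0 .
  . 2 0 .
  . . . 1
  . . . 1
  . . . .
  . . . .
  . . . .
  . . . .

Answer: 0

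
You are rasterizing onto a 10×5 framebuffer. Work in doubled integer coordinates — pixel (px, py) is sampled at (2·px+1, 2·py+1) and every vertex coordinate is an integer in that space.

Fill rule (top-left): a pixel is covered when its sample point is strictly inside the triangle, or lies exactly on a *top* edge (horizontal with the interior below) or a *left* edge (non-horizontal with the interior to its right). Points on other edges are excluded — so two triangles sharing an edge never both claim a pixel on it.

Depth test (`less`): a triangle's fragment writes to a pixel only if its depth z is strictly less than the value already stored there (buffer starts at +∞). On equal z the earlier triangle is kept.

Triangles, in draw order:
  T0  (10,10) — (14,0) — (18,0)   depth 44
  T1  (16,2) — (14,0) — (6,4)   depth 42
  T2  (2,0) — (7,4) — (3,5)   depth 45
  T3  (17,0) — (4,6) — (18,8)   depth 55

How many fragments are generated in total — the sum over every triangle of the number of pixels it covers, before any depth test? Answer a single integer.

T0:
  2·area = 40
  edge (10, 10)→(14, 0): d=(4,-10) top-left  bias=+0
  edge (14, 0)→(18, 0): d=(4,0) top-left  bias=+0
  edge (18, 0)→(10, 10): d=(-8,10) right/bottom  bias=-1
    (7,0)@(15, 1): e=[14,4,22] → █
    (8,0)@(17, 1): e=[34,4,2] → █
    (9,0)@(19, 1): e=[54,4,-18] → ·
    (6,1)@(13, 3): e=[2,12,26] → █
    (8,1)@(17, 3): e=[42,12,-14] → ·
    (6,2)@(13, 5): e=[10,20,10] → █
    (7,2)@(15, 5): e=[30,20,-10] → ·
    (6,3)@(13, 7): e=[18,28,-6] → ·
  covered (5 px):
    · · · · · · · █ █ ·
    · · · · · · █ █ · ·
    · · · · · · █ · · ·
    · · · · · · · · · ·
    · · · · · · · · · ·
T1:
  2·area = 24  (B↔C swapped to make it positive)
  edge (16, 2)→(6, 4): d=(-10,2) right/bottom  bias=-1
  edge (6, 4)→(14, 0): d=(8,-4) top-left  bias=+0
  edge (14, 0)→(16, 2): d=(2,2) right/bottom  bias=-1
    (6,0)@(13, 1): e=[16,4,4] → █
    (7,0)@(15, 1): e=[12,12,0] → ·  [on edge]
    (4,1)@(9, 3): e=[4,4,16] → █
    (5,1)@(11, 3): e=[0,12,12] → ·  [on edge]
    (6,1)@(13, 3): e=[-4,20,8] → ·
    (8,1)@(17, 3): e=[-12,36,0] → ·  [on edge]
    (0,2)@(1, 5): e=[0,-12,36] → ·  [on edge]
    (4,2)@(9, 5): e=[-16,20,20] → ·
    (9,2)@(19, 5): e=[-36,60,0] → ·  [on edge]
  covered (2 px):
    · · · · · · █ · · ·
    · · · · █ · · · · ·
    · · · · · · · · · ·
    · · · · · · · · · ·
    · · · · · · · · · ·
T2:
  2·area = 21
  edge (2, 0)→(7, 4): d=(5,4) right/bottom  bias=-1
  edge (7, 4)→(3, 5): d=(-4,1) right/bottom  bias=-1
  edge (3, 5)→(2, 0): d=(-1,-5) top-left  bias=+0
    (1,0)@(3, 1): e=[1,16,4] → █
    (2,0)@(5, 1): e=[-7,14,14] → ·
    (9,0)@(19, 1): e=[-63,0,84] → ·  [on edge]
    (1,1)@(3, 3): e=[11,8,2] → █
    (2,1)@(5, 3): e=[3,6,12] → █
    (3,1)@(7, 3): e=[-5,4,22] → ·
    (5,1)@(11, 3): e=[-21,0,42] → ·  [on edge]
    (1,2)@(3, 5): e=[21,0,0] → ·  [on edge]
    (2,2)@(5, 5): e=[13,-2,10] → ·
  covered (3 px):
    · █ · · · · · · · ·
    · █ █ · · · · · · ·
    · · · · · · · · · ·
    · · · · · · · · · ·
    · · · · · · · · · ·
T3:
  2·area = 110  (B↔C swapped to make it positive)
  edge (17, 0)→(18, 8): d=(1,8) right/bottom  bias=-1
  edge (18, 8)→(4, 6): d=(-14,-2) top-left  bias=+0
  edge (4, 6)→(17, 0): d=(13,-6) top-left  bias=+0
    (7,0)@(15, 1): e=[17,92,1] → █
    (8,0)@(17, 1): e=[1,96,13] → █
    (9,0)@(19, 1): e=[-15,100,25] → ·
    (5,1)@(11, 3): e=[51,56,3] → █
    (6,1)@(13, 3): e=[35,60,15] → █
    (9,1)@(19, 3): e=[-13,72,51] → ·
    (3,2)@(7, 5): e=[85,20,5] → █
    (4,2)@(9, 5): e=[69,24,17] → █
    (9,2)@(19, 5): e=[-11,44,77] → ·
    (3,3)@(7, 7): e=[87,-8,31] → ·
    (4,3)@(9, 7): e=[71,-4,43] → ·
    (5,3)@(11, 7): e=[55,0,55] → █  [on edge]
  covered (16 px):
    · · · · · · · █ █ ·
    · · · · · █ █ █ █ ·
    · · · █ █ █ █ █ █ ·
    · · · · · █ █ █ █ ·
    · · · · · · · · · ·

Answer: 26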